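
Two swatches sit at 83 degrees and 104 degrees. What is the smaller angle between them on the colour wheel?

21°

|83 − 104| = 21.
21 ≤ 180, so the shorter arc is 21°.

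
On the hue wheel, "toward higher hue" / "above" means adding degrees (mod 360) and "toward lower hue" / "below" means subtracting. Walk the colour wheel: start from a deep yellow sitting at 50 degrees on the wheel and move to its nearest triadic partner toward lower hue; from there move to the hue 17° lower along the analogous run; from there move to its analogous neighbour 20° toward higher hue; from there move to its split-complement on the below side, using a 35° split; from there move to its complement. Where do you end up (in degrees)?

50 − 120 = -70 → -70 + 360 = 290°   (triadic ↓)
290 − 17 = 273°   (analog 17° ↓)
273 + 20 = 293°   (analog 20° ↑)
293 + 145 = 438 → 438 − 360 = 78°   (split-comp 35° ↓)
78 + 180 = 258°   (complement)

258°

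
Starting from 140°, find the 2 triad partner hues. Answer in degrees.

A triad places three hues 120° apart.
140 + 120 = 260°
140 + 240 = 380 → 380 − 360 = 20°

260° and 20°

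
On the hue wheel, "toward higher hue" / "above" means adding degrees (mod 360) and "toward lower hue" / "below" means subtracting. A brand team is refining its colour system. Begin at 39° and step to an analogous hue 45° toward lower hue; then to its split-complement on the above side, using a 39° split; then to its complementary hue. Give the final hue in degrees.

−45° (analog 45° ↓): 39 − 45 = -6 → -6 + 360 = 354°
+219° (split-comp 39° ↑): 354 + 219 = 573 → 573 − 360 = 213°
+180° (complement): 213 + 180 = 393 → 393 − 360 = 33°

33°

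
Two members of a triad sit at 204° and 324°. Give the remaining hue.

84°

A triad spaces three hues 120° apart.
The full set is {84°, 204°, 324°}.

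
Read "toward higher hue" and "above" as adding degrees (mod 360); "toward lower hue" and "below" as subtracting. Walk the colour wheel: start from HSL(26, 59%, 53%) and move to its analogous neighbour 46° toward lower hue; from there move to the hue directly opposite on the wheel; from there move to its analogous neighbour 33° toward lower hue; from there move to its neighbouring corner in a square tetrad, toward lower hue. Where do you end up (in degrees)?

37°

26 − 46 = -20 → -20 + 360 = 340°   (analog 46° ↓)
340 + 180 = 520 → 520 − 360 = 160°   (complement)
160 − 33 = 127°   (analog 33° ↓)
127 − 90 = 37°   (square ↓)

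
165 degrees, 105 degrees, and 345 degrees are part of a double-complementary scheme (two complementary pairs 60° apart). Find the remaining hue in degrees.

285°

A rectangular tetradic uses two complementary pairs 60° apart: offsets 0°, 60°, 180°, 240°.
Among {105°, 165°, 345°}, 345° and 165° are a 180° pair.
The remaining hue 105° needs its own complement: 105 + 180 = 285°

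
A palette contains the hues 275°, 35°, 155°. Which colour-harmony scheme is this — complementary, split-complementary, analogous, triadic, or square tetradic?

Sort the hues: 35°, 155°, 275°.
Successive gaps around the wheel: 120°, 120°, 120°.
Three hues equally spaced 120° apart form a triad.

triadic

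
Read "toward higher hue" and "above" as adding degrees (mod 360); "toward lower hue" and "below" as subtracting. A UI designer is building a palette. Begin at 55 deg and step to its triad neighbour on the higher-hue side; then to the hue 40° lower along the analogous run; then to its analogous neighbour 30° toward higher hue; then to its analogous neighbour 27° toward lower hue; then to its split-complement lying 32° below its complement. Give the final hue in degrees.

286°

55 + 120 = 175°   (triadic ↑)
175 − 40 = 135°   (analog 40° ↓)
135 + 30 = 165°   (analog 30° ↑)
165 − 27 = 138°   (analog 27° ↓)
138 + 148 = 286°   (split-comp 32° ↓)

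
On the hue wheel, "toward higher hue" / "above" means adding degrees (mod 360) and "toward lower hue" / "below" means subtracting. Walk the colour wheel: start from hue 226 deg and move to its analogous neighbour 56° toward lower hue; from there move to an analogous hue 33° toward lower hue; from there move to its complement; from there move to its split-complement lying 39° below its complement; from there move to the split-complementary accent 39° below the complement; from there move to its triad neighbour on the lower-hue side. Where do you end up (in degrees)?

226 − 56 = 170°   (analog 56° ↓)
170 − 33 = 137°   (analog 33° ↓)
137 + 180 = 317°   (complement)
317 + 141 = 458 → 458 − 360 = 98°   (split-comp 39° ↓)
98 + 141 = 239°   (split-comp 39° ↓)
239 − 120 = 119°   (triadic ↓)

119°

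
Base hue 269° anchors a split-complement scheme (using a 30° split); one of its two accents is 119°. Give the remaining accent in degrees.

Split-complementary hues sit 30° either side of the complement.
Complement of the base 269°: 269 + 180 = 449 → 449 − 360 = 89°
The given accent 119° is 30° one side of 89°; the other accent sits 30° the other side: 89 − 30 = 59°

59°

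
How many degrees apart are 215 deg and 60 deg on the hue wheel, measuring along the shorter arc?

155°

|215 − 60| = 155.
155 ≤ 180, so the shorter arc is 155°.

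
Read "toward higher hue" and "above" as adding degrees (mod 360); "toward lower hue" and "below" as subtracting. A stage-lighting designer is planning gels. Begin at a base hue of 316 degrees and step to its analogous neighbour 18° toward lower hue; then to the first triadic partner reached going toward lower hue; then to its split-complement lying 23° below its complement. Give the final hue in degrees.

analog 18° ↓ −18°: 316 − 18 = 298°
triadic ↓ −120°: 298 − 120 = 178°
split-comp 23° ↓ +157°: 178 + 157 = 335°

335°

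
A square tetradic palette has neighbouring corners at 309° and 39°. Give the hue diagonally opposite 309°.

129°

A square tetradic scheme places four hues 90° apart; opposite corners are 180° apart.
309 + 180 = 489 → 489 − 360 = 129°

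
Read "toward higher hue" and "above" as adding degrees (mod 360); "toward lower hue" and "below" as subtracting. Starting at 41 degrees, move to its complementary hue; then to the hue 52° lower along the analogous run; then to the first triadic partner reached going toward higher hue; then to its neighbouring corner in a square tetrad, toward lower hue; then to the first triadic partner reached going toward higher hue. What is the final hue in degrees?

+180° (complement): 41 + 180 = 221°
−52° (analog 52° ↓): 221 − 52 = 169°
+120° (triadic ↑): 169 + 120 = 289°
−90° (square ↓): 289 − 90 = 199°
+120° (triadic ↑): 199 + 120 = 319°

319°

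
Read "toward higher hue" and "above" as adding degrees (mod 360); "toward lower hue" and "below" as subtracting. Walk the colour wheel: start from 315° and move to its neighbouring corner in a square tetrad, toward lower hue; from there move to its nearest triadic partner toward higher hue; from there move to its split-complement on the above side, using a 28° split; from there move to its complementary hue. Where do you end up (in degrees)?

−90° (square ↓): 315 − 90 = 225°
+120° (triadic ↑): 225 + 120 = 345°
+208° (split-comp 28° ↑): 345 + 208 = 553 → 553 − 360 = 193°
+180° (complement): 193 + 180 = 373 → 373 − 360 = 13°

13°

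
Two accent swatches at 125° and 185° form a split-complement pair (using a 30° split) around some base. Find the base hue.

The accents sit 30° either side of the complement, so the complement is their short-arc midpoint on the wheel.
Short-arc midpoint of 125° and 185°: 155°.
Base is 180° from the complement: 155 − 180 = -25 → -25 + 360 = 335°

335°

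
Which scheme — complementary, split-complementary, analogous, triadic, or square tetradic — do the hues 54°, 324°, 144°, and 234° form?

square tetradic

Sort the hues: 54°, 144°, 234°, 324°.
Successive gaps around the wheel: 90°, 90°, 90°, 90°.
Four hues every 90° form a square tetradic scheme.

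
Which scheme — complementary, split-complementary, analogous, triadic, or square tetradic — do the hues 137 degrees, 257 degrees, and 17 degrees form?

Sort the hues: 17°, 137°, 257°.
Successive gaps around the wheel: 120°, 120°, 120°.
Three hues equally spaced 120° apart form a triad.

triadic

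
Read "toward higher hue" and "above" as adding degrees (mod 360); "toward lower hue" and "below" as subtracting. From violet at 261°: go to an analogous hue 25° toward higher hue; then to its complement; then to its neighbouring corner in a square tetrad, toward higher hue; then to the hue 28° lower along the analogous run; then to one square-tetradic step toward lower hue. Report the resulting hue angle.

+25° (analog 25° ↑): 261 + 25 = 286°
+180° (complement): 286 + 180 = 466 → 466 − 360 = 106°
+90° (square ↑): 106 + 90 = 196°
−28° (analog 28° ↓): 196 − 28 = 168°
−90° (square ↓): 168 − 90 = 78°

78°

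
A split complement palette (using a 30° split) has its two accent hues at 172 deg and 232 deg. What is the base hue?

22°

The accents sit 30° either side of the complement, so the complement is their short-arc midpoint on the wheel.
Short-arc midpoint of 172° and 232°: 202°.
Base is 180° from the complement: 202 − 180 = 22°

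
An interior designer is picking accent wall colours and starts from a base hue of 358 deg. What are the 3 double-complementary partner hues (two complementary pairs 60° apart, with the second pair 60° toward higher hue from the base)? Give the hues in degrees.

58°, 178° and 238°

A rectangular tetradic uses two complementary pairs 60° apart: offsets 0°, 60°, 180°, 240°.
358 + 60 = 418 → 418 − 360 = 58°
358 + 180 = 538 → 538 − 360 = 178°
358 + 240 = 598 → 598 − 360 = 238°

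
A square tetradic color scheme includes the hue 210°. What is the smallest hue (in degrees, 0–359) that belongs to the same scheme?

30°

A square tetradic scheme places four hues every 90°.
The full set through 210° is {30°, 120°, 210°, 300°}.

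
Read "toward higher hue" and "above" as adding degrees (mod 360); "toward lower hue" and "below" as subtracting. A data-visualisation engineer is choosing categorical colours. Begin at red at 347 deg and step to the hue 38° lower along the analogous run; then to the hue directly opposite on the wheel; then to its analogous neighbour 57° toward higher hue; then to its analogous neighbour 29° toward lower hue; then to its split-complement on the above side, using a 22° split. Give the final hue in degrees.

−38° (analog 38° ↓): 347 − 38 = 309°
+180° (complement): 309 + 180 = 489 → 489 − 360 = 129°
+57° (analog 57° ↑): 129 + 57 = 186°
−29° (analog 29° ↓): 186 − 29 = 157°
+202° (split-comp 22° ↑): 157 + 202 = 359°

359°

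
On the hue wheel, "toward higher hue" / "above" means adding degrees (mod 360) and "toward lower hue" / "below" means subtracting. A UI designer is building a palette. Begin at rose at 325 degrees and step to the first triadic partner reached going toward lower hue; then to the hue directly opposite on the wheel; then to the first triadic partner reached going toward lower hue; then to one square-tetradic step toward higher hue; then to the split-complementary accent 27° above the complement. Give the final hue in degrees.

202°

triadic ↓ −120°: 325 − 120 = 205°
complement +180°: 205 + 180 = 385 → 385 − 360 = 25°
triadic ↓ −120°: 25 − 120 = -95 → -95 + 360 = 265°
square ↑ +90°: 265 + 90 = 355°
split-comp 27° ↑ +207°: 355 + 207 = 562 → 562 − 360 = 202°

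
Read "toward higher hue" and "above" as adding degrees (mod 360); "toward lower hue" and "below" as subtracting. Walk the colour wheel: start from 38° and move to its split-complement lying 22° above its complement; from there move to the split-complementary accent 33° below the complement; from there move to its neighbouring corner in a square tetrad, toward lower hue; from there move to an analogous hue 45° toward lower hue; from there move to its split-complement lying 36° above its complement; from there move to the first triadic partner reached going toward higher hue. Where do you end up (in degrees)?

38 + 202 = 240°   (split-comp 22° ↑)
240 + 147 = 387 → 387 − 360 = 27°   (split-comp 33° ↓)
27 − 90 = -63 → -63 + 360 = 297°   (square ↓)
297 − 45 = 252°   (analog 45° ↓)
252 + 216 = 468 → 468 − 360 = 108°   (split-comp 36° ↑)
108 + 120 = 228°   (triadic ↑)

228°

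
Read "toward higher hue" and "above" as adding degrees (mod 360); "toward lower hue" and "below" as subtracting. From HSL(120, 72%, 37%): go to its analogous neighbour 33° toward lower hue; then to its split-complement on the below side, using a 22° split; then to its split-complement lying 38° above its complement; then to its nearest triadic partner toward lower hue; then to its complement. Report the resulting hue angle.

−33° (analog 33° ↓): 120 − 33 = 87°
+158° (split-comp 22° ↓): 87 + 158 = 245°
+218° (split-comp 38° ↑): 245 + 218 = 463 → 463 − 360 = 103°
−120° (triadic ↓): 103 − 120 = -17 → -17 + 360 = 343°
+180° (complement): 343 + 180 = 523 → 523 − 360 = 163°

163°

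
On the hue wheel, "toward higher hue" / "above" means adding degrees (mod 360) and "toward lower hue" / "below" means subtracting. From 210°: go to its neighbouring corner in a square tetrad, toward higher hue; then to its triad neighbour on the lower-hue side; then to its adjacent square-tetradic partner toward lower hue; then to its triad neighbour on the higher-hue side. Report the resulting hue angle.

210°

210 + 90 = 300°   (square ↑)
300 − 120 = 180°   (triadic ↓)
180 − 90 = 90°   (square ↓)
90 + 120 = 210°   (triadic ↑)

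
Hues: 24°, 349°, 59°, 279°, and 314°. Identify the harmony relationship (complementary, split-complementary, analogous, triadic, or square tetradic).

analogous

Sort the hues: 24°, 59°, 279°, 314°, 349°.
Successive gaps around the wheel: 35°, 220°, 35°, 35°, 35°.
A run of hues at equal small steps (35°) with one large closing gap is an analogous group.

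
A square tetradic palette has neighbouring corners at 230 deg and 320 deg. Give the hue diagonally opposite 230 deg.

A square tetradic scheme places four hues 90° apart; opposite corners are 180° apart.
230 + 180 = 410 → 410 − 360 = 50°

50°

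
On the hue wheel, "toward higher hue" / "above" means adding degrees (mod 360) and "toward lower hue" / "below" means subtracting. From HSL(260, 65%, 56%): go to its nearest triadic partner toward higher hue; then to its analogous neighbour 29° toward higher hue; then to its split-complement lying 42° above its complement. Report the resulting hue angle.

+120° (triadic ↑): 260 + 120 = 380 → 380 − 360 = 20°
+29° (analog 29° ↑): 20 + 29 = 49°
+222° (split-comp 42° ↑): 49 + 222 = 271°

271°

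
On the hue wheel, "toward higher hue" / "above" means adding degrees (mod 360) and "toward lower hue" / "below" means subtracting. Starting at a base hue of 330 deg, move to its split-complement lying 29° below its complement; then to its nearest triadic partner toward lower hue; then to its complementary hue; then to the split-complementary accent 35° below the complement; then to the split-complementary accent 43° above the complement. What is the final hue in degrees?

189°

split-comp 29° ↓ +151°: 330 + 151 = 481 → 481 − 360 = 121°
triadic ↓ −120°: 121 − 120 = 1°
complement +180°: 1 + 180 = 181°
split-comp 35° ↓ +145°: 181 + 145 = 326°
split-comp 43° ↑ +223°: 326 + 223 = 549 → 549 − 360 = 189°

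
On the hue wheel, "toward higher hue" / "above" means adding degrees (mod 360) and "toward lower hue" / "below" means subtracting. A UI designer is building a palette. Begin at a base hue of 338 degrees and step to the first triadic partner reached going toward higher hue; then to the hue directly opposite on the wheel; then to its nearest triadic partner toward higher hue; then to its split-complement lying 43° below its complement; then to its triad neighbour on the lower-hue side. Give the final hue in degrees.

55°

triadic ↑ +120°: 338 + 120 = 458 → 458 − 360 = 98°
complement +180°: 98 + 180 = 278°
triadic ↑ +120°: 278 + 120 = 398 → 398 − 360 = 38°
split-comp 43° ↓ +137°: 38 + 137 = 175°
triadic ↓ −120°: 175 − 120 = 55°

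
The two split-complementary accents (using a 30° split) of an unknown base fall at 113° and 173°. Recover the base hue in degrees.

323°

The accents sit 30° either side of the complement, so the complement is their short-arc midpoint on the wheel.
Short-arc midpoint of 113° and 173°: 143°.
Base is 180° from the complement: 143 − 180 = -37 → -37 + 360 = 323°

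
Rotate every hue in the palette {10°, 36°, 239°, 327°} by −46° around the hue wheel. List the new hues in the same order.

10 − 46 = -36 → -36 + 360 = 324°
36 − 46 = -10 → -10 + 360 = 350°
239 − 46 = 193°
327 − 46 = 281°

324°, 350°, 193°, 281°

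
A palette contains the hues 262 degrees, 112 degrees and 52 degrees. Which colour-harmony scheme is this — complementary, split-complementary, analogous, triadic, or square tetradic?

Sort the hues: 52°, 112°, 262°.
Successive gaps around the wheel: 60°, 150°, 150°.
Two 150° gaps and one 60° gap — a base hue opposite a pair of accents 30° either side of its complement — is the split-complementary pattern.

split-complementary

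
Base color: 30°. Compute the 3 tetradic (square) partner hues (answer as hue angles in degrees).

120°, 210°, and 300°

30 + 90 = 120°
30 + 180 = 210°
30 + 270 = 300°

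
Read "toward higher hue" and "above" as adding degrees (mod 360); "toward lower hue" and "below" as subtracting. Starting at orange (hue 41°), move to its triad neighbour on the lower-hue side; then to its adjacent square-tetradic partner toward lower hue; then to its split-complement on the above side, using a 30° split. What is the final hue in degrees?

triadic ↓ −120°: 41 − 120 = -79 → -79 + 360 = 281°
square ↓ −90°: 281 − 90 = 191°
split-comp 30° ↑ +210°: 191 + 210 = 401 → 401 − 360 = 41°

41°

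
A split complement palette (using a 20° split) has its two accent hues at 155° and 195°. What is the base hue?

355°

The accents sit 20° either side of the complement, so the complement is their short-arc midpoint on the wheel.
Short-arc midpoint of 155° and 195°: 175°.
Base is 180° from the complement: 175 − 180 = -5 → -5 + 360 = 355°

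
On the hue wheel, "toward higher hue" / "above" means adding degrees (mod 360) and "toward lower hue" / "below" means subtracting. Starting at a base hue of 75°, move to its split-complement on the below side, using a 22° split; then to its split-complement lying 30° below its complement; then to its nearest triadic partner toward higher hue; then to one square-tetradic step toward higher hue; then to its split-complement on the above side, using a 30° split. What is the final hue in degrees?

83°

+158° (split-comp 22° ↓): 75 + 158 = 233°
+150° (split-comp 30° ↓): 233 + 150 = 383 → 383 − 360 = 23°
+120° (triadic ↑): 23 + 120 = 143°
+90° (square ↑): 143 + 90 = 233°
+210° (split-comp 30° ↑): 233 + 210 = 443 → 443 − 360 = 83°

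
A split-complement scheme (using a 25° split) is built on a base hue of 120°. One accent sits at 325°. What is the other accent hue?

275°

Split-complementary hues sit 25° either side of the complement.
Complement of the base 120°: 120 + 180 = 300°
The given accent 325° is 25° one side of 300°; the other accent sits 25° the other side: 300 − 25 = 275°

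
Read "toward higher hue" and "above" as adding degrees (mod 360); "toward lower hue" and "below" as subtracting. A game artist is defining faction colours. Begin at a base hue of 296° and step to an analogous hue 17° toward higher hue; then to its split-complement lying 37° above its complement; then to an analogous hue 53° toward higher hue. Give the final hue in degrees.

analog 17° ↑ +17°: 296 + 17 = 313°
split-comp 37° ↑ +217°: 313 + 217 = 530 → 530 − 360 = 170°
analog 53° ↑ +53°: 170 + 53 = 223°

223°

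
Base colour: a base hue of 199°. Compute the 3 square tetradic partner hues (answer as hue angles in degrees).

A square tetradic scheme places four hues every 90°.
199 + 90 = 289°
199 + 180 = 379 → 379 − 360 = 19°
199 + 270 = 469 → 469 − 360 = 109°

289°, 19°, and 109°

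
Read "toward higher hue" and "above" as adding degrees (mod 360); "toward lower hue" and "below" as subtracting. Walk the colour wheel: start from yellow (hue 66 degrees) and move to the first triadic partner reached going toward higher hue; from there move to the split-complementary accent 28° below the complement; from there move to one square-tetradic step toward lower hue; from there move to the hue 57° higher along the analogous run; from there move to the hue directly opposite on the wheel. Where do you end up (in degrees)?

125°

66 + 120 = 186°   (triadic ↑)
186 + 152 = 338°   (split-comp 28° ↓)
338 − 90 = 248°   (square ↓)
248 + 57 = 305°   (analog 57° ↑)
305 + 180 = 485 → 485 − 360 = 125°   (complement)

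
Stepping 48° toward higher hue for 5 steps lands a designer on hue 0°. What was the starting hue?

120°

5 steps of 48° (toward higher hue) give a net shift of +240°.
Start = end − shift: 0 − 240 = -240 → -240 + 360 = 120°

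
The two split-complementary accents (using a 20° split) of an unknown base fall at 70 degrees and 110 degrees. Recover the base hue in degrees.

The accents sit 20° either side of the complement, so the complement is their short-arc midpoint on the wheel.
Short-arc midpoint of 70° and 110°: 90°.
Base is 180° from the complement: 90 − 180 = -90 → -90 + 360 = 270°

270°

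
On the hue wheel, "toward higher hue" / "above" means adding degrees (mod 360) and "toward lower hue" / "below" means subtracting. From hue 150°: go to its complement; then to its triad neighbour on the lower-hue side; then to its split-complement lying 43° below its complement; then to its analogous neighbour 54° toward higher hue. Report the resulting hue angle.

41°

150 + 180 = 330°   (complement)
330 − 120 = 210°   (triadic ↓)
210 + 137 = 347°   (split-comp 43° ↓)
347 + 54 = 401 → 401 − 360 = 41°   (analog 54° ↑)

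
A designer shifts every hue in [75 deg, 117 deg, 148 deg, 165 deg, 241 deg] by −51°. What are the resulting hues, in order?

24°, 66°, 97°, 114°, 190°

75 − 51 = 24°
117 − 51 = 66°
148 − 51 = 97°
165 − 51 = 114°
241 − 51 = 190°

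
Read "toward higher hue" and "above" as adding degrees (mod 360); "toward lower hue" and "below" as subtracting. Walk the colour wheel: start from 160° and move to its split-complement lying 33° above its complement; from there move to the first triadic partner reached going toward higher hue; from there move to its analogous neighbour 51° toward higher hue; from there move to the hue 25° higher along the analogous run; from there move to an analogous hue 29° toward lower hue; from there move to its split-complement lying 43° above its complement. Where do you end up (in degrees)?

split-comp 33° ↑ +213°: 160 + 213 = 373 → 373 − 360 = 13°
triadic ↑ +120°: 13 + 120 = 133°
analog 51° ↑ +51°: 133 + 51 = 184°
analog 25° ↑ +25°: 184 + 25 = 209°
analog 29° ↓ −29°: 209 − 29 = 180°
split-comp 43° ↑ +223°: 180 + 223 = 403 → 403 − 360 = 43°

43°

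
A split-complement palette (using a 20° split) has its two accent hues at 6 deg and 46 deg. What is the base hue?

206°

The accents sit 20° either side of the complement, so the complement is their short-arc midpoint on the wheel.
Short-arc midpoint of 6° and 46°: 26°.
Base is 180° from the complement: 26 − 180 = -154 → -154 + 360 = 206°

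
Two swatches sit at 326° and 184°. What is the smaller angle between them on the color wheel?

|326 − 184| = 142.
142 ≤ 180, so the shorter arc is 142°.

142°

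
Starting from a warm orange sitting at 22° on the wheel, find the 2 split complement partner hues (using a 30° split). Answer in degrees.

Split-complementary hues sit 30° either side of the complement.
Complement of 22°: 22 + 180 = 202°
202 − 30 = 172°
202 + 30 = 232°

172° and 232°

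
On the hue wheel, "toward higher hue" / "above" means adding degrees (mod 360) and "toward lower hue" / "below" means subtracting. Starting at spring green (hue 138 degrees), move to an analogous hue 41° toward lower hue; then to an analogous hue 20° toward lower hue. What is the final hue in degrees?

77°

−41° (analog 41° ↓): 138 − 41 = 97°
−20° (analog 20° ↓): 97 − 20 = 77°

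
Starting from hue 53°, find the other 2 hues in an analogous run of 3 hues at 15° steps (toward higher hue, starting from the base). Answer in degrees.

68° and 83°

Analogous hues sit every 15° along the wheel.
53 + 15 = 68°
53 + 30 = 83°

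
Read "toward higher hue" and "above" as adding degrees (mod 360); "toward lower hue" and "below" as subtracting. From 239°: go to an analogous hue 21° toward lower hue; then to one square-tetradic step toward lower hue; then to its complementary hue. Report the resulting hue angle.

−21° (analog 21° ↓): 239 − 21 = 218°
−90° (square ↓): 218 − 90 = 128°
+180° (complement): 128 + 180 = 308°

308°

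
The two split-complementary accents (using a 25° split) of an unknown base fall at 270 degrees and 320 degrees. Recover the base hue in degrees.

The accents sit 25° either side of the complement, so the complement is their short-arc midpoint on the wheel.
Short-arc midpoint of 270° and 320°: 295°.
Base is 180° from the complement: 295 − 180 = 115°

115°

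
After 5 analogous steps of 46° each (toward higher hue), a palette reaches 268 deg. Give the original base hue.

5 steps of 46° (toward higher hue) give a net shift of +230°.
Start = end − shift: 268 − 230 = 38°

38°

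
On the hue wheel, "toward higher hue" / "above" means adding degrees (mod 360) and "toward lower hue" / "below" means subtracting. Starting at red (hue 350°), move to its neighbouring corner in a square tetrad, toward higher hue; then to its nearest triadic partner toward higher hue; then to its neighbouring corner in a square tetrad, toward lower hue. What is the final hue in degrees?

110°

350 + 90 = 440 → 440 − 360 = 80°   (square ↑)
80 + 120 = 200°   (triadic ↑)
200 − 90 = 110°   (square ↓)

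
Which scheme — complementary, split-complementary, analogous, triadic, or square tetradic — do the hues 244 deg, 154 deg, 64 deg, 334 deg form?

square tetradic

Sort the hues: 64°, 154°, 244°, 334°.
Successive gaps around the wheel: 90°, 90°, 90°, 90°.
Four hues every 90° form a square tetradic scheme.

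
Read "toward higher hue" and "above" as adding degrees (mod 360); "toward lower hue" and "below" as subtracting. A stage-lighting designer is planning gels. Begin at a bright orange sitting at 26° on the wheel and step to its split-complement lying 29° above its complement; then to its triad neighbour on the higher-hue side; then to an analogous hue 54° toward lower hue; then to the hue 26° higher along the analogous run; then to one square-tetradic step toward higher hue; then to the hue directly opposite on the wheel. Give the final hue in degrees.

237°

split-comp 29° ↑ +209°: 26 + 209 = 235°
triadic ↑ +120°: 235 + 120 = 355°
analog 54° ↓ −54°: 355 − 54 = 301°
analog 26° ↑ +26°: 301 + 26 = 327°
square ↑ +90°: 327 + 90 = 417 → 417 − 360 = 57°
complement +180°: 57 + 180 = 237°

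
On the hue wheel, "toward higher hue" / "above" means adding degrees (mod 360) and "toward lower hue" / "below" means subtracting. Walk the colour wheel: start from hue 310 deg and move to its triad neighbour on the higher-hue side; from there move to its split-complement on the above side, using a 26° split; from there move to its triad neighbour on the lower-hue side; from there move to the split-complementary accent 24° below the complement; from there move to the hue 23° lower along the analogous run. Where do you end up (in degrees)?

310 + 120 = 430 → 430 − 360 = 70°   (triadic ↑)
70 + 206 = 276°   (split-comp 26° ↑)
276 − 120 = 156°   (triadic ↓)
156 + 156 = 312°   (split-comp 24° ↓)
312 − 23 = 289°   (analog 23° ↓)

289°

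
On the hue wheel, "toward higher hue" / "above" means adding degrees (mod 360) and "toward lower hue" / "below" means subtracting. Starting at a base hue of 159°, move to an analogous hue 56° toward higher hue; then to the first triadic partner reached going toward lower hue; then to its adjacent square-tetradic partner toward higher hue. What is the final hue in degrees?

+56° (analog 56° ↑): 159 + 56 = 215°
−120° (triadic ↓): 215 − 120 = 95°
+90° (square ↑): 95 + 90 = 185°

185°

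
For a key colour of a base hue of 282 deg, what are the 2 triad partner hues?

42° and 162°

A triad places three hues 120° apart.
282 + 120 = 402 → 402 − 360 = 42°
282 + 240 = 522 → 522 − 360 = 162°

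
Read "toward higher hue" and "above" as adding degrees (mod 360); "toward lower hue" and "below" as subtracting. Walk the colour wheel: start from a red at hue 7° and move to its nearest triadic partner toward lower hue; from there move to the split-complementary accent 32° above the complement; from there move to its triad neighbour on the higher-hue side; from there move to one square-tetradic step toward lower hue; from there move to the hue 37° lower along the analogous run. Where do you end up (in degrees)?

−120° (triadic ↓): 7 − 120 = -113 → -113 + 360 = 247°
+212° (split-comp 32° ↑): 247 + 212 = 459 → 459 − 360 = 99°
+120° (triadic ↑): 99 + 120 = 219°
−90° (square ↓): 219 − 90 = 129°
−37° (analog 37° ↓): 129 − 37 = 92°

92°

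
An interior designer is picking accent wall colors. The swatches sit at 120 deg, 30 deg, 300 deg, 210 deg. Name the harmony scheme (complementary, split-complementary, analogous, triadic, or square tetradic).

Sort the hues: 30°, 120°, 210°, 300°.
Successive gaps around the wheel: 90°, 90°, 90°, 90°.
Four hues every 90° form a square tetradic scheme.

square tetradic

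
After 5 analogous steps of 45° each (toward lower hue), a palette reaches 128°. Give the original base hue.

5 steps of 45° (toward lower hue) give a net shift of −225°.
Start = end − shift: 128 + 225 = 353°

353°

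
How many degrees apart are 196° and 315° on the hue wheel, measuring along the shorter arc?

|196 − 315| = 119.
119 ≤ 180, so the shorter arc is 119°.

119°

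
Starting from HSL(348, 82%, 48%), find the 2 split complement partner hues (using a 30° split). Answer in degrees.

138° and 198°

Split-complementary hues sit 30° either side of the complement.
Complement of 348 deg: 348 + 180 = 528 → 528 − 360 = 168°
168 − 30 = 138°
168 + 30 = 198°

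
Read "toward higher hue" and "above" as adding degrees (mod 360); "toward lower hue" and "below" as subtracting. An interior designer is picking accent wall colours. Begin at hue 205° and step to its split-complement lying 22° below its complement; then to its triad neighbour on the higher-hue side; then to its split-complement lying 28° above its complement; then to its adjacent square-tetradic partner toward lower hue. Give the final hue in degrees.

241°

split-comp 22° ↓ +158°: 205 + 158 = 363 → 363 − 360 = 3°
triadic ↑ +120°: 3 + 120 = 123°
split-comp 28° ↑ +208°: 123 + 208 = 331°
square ↓ −90°: 331 − 90 = 241°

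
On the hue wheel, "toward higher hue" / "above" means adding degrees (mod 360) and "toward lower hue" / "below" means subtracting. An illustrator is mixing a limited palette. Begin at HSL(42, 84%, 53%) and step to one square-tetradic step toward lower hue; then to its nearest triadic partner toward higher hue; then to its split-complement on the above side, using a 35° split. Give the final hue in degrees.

287°

42 − 90 = -48 → -48 + 360 = 312°   (square ↓)
312 + 120 = 432 → 432 − 360 = 72°   (triadic ↑)
72 + 215 = 287°   (split-comp 35° ↑)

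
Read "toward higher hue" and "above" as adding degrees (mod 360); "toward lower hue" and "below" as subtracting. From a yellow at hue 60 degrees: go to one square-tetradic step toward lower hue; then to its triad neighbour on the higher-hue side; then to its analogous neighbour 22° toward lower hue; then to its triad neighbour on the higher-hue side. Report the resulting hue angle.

−90° (square ↓): 60 − 90 = -30 → -30 + 360 = 330°
+120° (triadic ↑): 330 + 120 = 450 → 450 − 360 = 90°
−22° (analog 22° ↓): 90 − 22 = 68°
+120° (triadic ↑): 68 + 120 = 188°

188°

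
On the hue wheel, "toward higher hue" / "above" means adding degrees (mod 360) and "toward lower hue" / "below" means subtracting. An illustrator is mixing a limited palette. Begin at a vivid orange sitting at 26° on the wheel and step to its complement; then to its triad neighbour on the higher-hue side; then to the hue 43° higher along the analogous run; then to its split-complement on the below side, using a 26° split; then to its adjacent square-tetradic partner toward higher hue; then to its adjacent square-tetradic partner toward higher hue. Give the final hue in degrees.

complement +180°: 26 + 180 = 206°
triadic ↑ +120°: 206 + 120 = 326°
analog 43° ↑ +43°: 326 + 43 = 369 → 369 − 360 = 9°
split-comp 26° ↓ +154°: 9 + 154 = 163°
square ↑ +90°: 163 + 90 = 253°
square ↑ +90°: 253 + 90 = 343°

343°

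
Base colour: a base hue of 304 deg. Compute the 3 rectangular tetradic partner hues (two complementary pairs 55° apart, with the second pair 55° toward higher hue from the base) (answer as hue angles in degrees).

A rectangular tetradic uses two complementary pairs 55° apart: offsets 0°, 55°, 180°, 235°.
304 + 55 = 359°
304 + 180 = 484 → 484 − 360 = 124°
304 + 235 = 539 → 539 − 360 = 179°

359°, 124°, and 179°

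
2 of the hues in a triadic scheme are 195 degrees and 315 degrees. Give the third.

A triad places three hues 120° apart.
The full set through 195° is {75°, 195°, 315°}.
Given {195°, 315°}, the missing hue is 75°.

75°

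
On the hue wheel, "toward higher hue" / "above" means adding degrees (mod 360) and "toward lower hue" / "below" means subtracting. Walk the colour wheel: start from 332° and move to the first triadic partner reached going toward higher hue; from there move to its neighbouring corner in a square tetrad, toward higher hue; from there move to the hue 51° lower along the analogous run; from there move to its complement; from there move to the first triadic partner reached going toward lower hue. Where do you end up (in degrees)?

191°

triadic ↑ +120°: 332 + 120 = 452 → 452 − 360 = 92°
square ↑ +90°: 92 + 90 = 182°
analog 51° ↓ −51°: 182 − 51 = 131°
complement +180°: 131 + 180 = 311°
triadic ↓ −120°: 311 − 120 = 191°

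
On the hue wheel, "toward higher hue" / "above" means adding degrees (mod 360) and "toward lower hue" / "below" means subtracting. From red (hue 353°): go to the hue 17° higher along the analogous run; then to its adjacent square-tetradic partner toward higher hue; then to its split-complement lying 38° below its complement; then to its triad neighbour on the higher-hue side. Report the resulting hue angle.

analog 17° ↑ +17°: 353 + 17 = 370 → 370 − 360 = 10°
square ↑ +90°: 10 + 90 = 100°
split-comp 38° ↓ +142°: 100 + 142 = 242°
triadic ↑ +120°: 242 + 120 = 362 → 362 − 360 = 2°

2°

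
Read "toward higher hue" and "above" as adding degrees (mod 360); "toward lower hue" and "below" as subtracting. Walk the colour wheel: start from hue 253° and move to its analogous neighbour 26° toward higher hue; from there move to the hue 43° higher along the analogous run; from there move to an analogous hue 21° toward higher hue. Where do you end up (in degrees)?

343°

253 + 26 = 279°   (analog 26° ↑)
279 + 43 = 322°   (analog 43° ↑)
322 + 21 = 343°   (analog 21° ↑)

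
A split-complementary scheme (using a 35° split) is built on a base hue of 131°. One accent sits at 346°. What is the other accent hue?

Split-complementary hues sit 35° either side of the complement.
Complement of the base 131°: 131 + 180 = 311°
The given accent 346° is 35° one side of 311°; the other accent sits 35° the other side: 311 − 35 = 276°

276°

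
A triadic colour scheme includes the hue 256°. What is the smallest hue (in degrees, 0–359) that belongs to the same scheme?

16°

A triad places three hues 120° apart.
The full set through 256° is {16°, 136°, 256°}.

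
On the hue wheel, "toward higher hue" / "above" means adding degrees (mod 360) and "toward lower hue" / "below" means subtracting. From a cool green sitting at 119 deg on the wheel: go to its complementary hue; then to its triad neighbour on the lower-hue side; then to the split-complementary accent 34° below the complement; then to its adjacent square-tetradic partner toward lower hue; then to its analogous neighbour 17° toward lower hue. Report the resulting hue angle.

119 + 180 = 299°   (complement)
299 − 120 = 179°   (triadic ↓)
179 + 146 = 325°   (split-comp 34° ↓)
325 − 90 = 235°   (square ↓)
235 − 17 = 218°   (analog 17° ↓)

218°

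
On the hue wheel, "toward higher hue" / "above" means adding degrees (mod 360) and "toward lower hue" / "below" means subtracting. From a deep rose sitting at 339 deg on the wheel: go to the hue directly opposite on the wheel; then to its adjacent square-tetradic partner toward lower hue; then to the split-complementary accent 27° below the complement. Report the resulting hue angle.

339 + 180 = 519 → 519 − 360 = 159°   (complement)
159 − 90 = 69°   (square ↓)
69 + 153 = 222°   (split-comp 27° ↓)

222°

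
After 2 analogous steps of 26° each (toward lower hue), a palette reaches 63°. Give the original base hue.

115°

2 steps of 26° (toward lower hue) give a net shift of −52°.
Start = end − shift: 63 + 52 = 115°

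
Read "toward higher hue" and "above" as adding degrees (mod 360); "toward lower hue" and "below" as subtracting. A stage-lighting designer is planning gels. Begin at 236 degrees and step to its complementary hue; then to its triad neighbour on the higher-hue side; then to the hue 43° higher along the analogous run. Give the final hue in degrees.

+180° (complement): 236 + 180 = 416 → 416 − 360 = 56°
+120° (triadic ↑): 56 + 120 = 176°
+43° (analog 43° ↑): 176 + 43 = 219°

219°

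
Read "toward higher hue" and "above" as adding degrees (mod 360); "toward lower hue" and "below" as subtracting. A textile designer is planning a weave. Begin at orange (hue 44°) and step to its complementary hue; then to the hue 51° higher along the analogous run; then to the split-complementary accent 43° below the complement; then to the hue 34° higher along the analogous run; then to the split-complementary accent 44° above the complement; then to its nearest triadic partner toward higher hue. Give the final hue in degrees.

+180° (complement): 44 + 180 = 224°
+51° (analog 51° ↑): 224 + 51 = 275°
+137° (split-comp 43° ↓): 275 + 137 = 412 → 412 − 360 = 52°
+34° (analog 34° ↑): 52 + 34 = 86°
+224° (split-comp 44° ↑): 86 + 224 = 310°
+120° (triadic ↑): 310 + 120 = 430 → 430 − 360 = 70°

70°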